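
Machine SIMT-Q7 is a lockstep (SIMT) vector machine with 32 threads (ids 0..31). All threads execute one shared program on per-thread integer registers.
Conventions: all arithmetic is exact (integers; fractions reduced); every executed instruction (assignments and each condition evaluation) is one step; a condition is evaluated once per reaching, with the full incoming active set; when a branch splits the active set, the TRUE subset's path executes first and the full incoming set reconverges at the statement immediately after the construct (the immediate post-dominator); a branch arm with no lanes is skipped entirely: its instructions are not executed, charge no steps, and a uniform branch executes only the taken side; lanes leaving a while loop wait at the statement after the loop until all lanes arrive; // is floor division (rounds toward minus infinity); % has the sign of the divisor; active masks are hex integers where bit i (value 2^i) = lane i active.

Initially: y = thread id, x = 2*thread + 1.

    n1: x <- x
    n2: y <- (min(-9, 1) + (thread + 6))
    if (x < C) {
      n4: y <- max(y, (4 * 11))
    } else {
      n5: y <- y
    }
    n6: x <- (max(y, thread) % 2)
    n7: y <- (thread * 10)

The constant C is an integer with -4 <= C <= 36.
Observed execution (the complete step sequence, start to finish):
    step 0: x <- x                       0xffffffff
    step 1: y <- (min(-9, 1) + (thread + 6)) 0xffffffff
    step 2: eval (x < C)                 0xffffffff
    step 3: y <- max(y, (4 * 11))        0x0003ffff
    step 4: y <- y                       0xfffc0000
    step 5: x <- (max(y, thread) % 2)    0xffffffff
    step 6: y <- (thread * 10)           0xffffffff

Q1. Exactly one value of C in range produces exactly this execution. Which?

Answer: C = 36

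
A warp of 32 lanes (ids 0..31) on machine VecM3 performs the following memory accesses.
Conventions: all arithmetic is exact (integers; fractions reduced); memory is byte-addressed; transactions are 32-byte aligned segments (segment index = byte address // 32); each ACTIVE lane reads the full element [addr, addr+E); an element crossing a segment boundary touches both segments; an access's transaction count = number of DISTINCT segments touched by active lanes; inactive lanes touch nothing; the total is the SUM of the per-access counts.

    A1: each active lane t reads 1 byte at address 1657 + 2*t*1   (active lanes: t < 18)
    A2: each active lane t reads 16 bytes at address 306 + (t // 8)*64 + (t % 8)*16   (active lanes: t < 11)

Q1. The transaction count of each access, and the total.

A1: 2 transactions
A2: 5 transactions

Answer: 2,5; total 7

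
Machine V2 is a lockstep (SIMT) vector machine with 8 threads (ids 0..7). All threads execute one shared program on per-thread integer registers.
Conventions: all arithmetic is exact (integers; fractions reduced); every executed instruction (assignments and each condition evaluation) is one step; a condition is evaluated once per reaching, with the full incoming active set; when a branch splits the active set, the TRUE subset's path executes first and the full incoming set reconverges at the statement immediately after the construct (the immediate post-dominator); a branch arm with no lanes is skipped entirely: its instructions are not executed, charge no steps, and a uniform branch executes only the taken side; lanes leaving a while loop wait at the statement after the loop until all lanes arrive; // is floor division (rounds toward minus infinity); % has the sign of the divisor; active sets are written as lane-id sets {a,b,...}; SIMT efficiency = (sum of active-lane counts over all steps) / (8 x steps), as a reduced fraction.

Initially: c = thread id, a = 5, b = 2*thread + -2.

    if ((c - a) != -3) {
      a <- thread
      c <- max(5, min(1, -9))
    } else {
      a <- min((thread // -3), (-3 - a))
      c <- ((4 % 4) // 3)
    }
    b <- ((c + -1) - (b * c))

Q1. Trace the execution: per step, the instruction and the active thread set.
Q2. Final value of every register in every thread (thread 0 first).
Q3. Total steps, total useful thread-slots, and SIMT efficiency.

step 0: eval ((c - a) != -3)         {0,1,2,3,4,5,6,7}
step 1: a <- thread                  {0,1,3,4,5,6,7}
step 2: c <- max(5, min(1, -9))      {0,1,3,4,5,6,7}
step 3: a <- min((thread // -3), (-3 - a)) {2}
step 4: c <- ((4 % 4) // 3)          {2}
step 5: b <- ((c + -1) - (b * c))    {0,1,2,3,4,5,6,7}

Answer: 6 steps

c: 5,5,0,5,5,5,5,5
a: 0,1,-8,3,4,5,6,7
b: 14,4,-1,-16,-26,-36,-46,-56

steps = 6; useful = 32; efficiency = 32/48 = 2/3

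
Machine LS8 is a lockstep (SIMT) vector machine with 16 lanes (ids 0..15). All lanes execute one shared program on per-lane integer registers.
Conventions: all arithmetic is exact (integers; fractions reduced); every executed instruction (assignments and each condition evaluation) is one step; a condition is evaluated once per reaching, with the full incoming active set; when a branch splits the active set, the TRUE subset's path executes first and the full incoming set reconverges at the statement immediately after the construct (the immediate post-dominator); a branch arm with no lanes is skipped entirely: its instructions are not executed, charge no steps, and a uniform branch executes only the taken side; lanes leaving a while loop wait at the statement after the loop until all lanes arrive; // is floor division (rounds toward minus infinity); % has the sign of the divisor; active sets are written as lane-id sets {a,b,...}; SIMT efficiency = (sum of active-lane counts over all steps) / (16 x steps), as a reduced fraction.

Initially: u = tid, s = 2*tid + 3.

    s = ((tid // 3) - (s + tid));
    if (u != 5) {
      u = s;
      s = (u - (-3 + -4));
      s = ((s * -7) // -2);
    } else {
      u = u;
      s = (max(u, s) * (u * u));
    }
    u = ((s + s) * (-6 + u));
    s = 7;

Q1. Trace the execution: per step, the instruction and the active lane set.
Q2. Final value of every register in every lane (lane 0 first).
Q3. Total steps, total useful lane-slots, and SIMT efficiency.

step 0: s <- ((tid // 3) - (s + tid)) {0,1,2,3,4,5,6,7,8,9,10,11,12,13,14,15}
step 1: eval (u != 5)                {0,1,2,3,4,5,6,7,8,9,10,11,12,13,14,15}
step 2: u <- s                       {0,1,2,3,4,6,7,8,9,10,11,12,13,14,15}
step 3: s <- (u - (-3 + -4))         {0,1,2,3,4,6,7,8,9,10,11,12,13,14,15}
step 4: s <- ((s * -7) // -2)        {0,1,2,3,4,6,7,8,9,10,11,12,13,14,15}
step 5: u <- u                       {5}
step 6: s <- (max(u, s) * (u * u))   {5}
step 7: u <- ((s + s) * (-6 + u))    {0,1,2,3,4,5,6,7,8,9,10,11,12,13,14,15}
step 8: s <- 7                       {0,1,2,3,4,5,6,7,8,9,10,11,12,13,14,15}

Answer: 9 steps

u: -252,-72,210,476,1000,-250,2100,2968,3906,4620,5832,7098,8036,9592,11186,12348
s: 7,7,7,7,7,7,7,7,7,7,7,7,7,7,7,7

steps = 9; useful = 111; efficiency = 111/144 = 37/48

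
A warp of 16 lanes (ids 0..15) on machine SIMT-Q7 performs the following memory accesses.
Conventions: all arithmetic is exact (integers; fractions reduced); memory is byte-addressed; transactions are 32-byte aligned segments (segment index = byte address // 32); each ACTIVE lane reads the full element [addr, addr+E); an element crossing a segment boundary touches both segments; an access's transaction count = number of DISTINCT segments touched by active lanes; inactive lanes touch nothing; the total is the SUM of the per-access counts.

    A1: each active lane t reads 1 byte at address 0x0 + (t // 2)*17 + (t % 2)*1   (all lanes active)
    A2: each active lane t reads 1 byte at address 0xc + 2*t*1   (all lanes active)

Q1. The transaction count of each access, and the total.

A1: 4 transactions
A2: 2 transactions

Answer: 4,2; total 6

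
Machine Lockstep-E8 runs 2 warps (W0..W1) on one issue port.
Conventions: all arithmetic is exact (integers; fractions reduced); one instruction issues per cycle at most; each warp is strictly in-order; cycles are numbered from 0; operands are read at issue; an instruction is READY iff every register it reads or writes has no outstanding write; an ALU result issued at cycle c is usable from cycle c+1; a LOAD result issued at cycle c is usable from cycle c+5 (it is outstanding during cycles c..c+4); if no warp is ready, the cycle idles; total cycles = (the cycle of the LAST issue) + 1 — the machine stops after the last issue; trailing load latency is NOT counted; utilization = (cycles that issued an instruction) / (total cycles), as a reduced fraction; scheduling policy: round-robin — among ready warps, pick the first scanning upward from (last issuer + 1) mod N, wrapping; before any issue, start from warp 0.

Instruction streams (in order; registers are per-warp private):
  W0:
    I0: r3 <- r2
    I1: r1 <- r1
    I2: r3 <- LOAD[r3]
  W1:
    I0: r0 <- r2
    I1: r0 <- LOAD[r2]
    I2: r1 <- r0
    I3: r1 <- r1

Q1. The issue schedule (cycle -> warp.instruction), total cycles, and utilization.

cycle 0: W0.I0
cycle 1: W1.I0
cycle 2: W0.I1
cycle 3: W1.I1
cycle 4: W0.I2
cycle 5: idle
cycle 6: idle
cycle 7: idle
cycle 8: W1.I2
cycle 9: W1.I3

Answer: 10 cycles, utilization 7/10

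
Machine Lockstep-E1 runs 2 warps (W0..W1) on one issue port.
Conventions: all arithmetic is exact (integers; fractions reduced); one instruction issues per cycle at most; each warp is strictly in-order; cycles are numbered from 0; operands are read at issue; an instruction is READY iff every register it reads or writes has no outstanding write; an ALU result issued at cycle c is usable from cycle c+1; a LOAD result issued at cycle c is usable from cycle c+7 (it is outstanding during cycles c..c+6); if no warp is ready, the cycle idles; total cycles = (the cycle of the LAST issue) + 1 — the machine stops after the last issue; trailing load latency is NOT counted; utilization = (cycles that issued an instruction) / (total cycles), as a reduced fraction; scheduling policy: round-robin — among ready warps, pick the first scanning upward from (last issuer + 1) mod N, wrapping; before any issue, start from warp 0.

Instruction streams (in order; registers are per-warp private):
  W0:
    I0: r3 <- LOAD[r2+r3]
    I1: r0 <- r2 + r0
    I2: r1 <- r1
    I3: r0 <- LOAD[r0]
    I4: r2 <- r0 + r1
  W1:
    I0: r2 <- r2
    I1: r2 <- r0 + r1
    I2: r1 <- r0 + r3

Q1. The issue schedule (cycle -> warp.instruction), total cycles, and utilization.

cycle 0: W0.I0
cycle 1: W1.I0
cycle 2: W0.I1
cycle 3: W1.I1
cycle 4: W0.I2
cycle 5: W1.I2
cycle 6: W0.I3
cycle 7: idle
cycle 8: idle
cycle 9: idle
cycle 10: idle
cycle 11: idle
cycle 12: idle
cycle 13: W0.I4

Answer: 14 cycles, utilization 4/7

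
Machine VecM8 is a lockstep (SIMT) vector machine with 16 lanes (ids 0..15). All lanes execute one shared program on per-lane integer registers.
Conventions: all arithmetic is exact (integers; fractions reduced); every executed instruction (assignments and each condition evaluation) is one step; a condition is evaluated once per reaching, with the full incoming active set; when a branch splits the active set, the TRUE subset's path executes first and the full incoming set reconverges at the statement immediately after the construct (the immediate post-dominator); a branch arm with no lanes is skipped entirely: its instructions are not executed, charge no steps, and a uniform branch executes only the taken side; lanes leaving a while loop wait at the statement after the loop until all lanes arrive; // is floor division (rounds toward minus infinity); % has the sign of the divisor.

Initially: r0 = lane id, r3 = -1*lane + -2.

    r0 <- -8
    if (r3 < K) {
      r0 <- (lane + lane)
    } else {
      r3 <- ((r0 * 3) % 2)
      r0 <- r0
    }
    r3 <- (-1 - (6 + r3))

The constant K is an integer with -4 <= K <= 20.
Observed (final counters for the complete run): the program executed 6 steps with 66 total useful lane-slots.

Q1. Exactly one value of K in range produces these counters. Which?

Answer: K = -3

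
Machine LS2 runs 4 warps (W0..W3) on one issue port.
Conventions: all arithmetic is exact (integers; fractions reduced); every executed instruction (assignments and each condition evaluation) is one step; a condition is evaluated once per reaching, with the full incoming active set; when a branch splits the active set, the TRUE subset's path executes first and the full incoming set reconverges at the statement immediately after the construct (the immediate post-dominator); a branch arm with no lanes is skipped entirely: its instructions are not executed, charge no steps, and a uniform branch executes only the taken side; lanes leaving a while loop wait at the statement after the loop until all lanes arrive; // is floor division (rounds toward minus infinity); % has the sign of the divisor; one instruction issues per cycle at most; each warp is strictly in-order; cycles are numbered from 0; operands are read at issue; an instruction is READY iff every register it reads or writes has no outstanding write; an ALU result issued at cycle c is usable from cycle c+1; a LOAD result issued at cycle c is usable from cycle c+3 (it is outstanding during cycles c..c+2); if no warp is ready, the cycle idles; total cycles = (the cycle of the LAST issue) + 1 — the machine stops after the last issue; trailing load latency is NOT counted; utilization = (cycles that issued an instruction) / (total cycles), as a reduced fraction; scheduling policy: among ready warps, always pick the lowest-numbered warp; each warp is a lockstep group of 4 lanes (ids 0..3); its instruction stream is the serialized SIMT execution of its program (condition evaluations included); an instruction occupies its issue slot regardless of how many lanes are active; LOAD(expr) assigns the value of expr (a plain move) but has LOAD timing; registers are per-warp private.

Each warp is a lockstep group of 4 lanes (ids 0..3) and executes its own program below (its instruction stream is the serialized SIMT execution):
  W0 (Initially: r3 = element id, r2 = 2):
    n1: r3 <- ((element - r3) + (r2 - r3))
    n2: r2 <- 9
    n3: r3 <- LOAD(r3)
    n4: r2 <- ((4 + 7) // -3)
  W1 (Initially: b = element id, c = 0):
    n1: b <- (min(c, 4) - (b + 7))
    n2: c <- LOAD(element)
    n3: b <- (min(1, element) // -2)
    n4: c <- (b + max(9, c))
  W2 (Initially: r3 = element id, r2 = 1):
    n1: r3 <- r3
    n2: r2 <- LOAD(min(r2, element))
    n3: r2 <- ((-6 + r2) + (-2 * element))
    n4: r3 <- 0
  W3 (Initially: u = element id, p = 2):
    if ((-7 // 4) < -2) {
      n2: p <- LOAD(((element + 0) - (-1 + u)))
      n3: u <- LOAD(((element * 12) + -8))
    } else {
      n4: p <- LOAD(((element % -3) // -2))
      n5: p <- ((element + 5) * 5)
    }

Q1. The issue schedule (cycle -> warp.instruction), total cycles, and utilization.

cycle 0: W0.I0
cycle 1: W0.I1
cycle 2: W0.I2
cycle 3: W0.I3
cycle 4: W1.I0
cycle 5: W1.I1
cycle 6: W1.I2
cycle 7: W2.I0
cycle 8: W1.I3
cycle 9: W2.I1
cycle 10: W3.I0
cycle 11: W3.I1
cycle 12: W2.I2
cycle 13: W2.I3
cycle 14: W3.I2

Answer: 15 cycles, utilization 1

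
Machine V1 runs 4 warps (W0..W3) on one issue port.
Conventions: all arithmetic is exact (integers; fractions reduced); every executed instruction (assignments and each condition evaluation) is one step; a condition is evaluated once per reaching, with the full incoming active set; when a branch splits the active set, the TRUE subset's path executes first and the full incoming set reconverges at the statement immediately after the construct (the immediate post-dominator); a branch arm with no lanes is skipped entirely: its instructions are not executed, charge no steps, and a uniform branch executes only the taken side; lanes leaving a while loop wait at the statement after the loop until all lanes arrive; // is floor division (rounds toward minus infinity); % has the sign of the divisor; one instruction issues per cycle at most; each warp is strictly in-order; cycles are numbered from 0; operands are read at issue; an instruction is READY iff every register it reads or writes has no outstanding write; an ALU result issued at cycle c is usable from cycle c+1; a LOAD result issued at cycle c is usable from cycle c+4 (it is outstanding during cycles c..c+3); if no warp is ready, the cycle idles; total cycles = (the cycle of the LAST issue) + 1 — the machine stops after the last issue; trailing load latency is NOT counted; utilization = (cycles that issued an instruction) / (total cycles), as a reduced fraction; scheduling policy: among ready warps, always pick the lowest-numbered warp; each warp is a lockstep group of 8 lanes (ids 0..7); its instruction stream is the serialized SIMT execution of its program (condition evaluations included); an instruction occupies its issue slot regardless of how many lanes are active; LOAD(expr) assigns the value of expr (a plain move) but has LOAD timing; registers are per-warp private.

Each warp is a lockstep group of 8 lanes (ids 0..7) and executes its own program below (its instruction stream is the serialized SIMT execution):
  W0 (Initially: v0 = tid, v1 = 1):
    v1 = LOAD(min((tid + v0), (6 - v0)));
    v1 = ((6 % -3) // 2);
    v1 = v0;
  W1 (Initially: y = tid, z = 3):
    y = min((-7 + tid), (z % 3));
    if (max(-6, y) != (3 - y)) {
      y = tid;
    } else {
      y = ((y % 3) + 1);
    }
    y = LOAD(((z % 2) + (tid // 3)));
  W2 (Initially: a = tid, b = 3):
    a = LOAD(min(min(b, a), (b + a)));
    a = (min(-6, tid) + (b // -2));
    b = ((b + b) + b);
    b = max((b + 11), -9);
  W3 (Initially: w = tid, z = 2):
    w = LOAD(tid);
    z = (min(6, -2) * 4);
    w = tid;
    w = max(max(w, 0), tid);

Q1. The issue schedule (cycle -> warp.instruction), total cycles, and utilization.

cycle 0: W0.I0
cycle 1: W1.I0
cycle 2: W1.I1
cycle 3: W1.I2
cycle 4: W0.I1
cycle 5: W0.I2
cycle 6: W1.I3
cycle 7: W2.I0
cycle 8: W3.I0
cycle 9: W3.I1
cycle 10: idle
cycle 11: W2.I1
cycle 12: W2.I2
cycle 13: W2.I3
cycle 14: W3.I2
cycle 15: W3.I3

Answer: 16 cycles, utilization 15/16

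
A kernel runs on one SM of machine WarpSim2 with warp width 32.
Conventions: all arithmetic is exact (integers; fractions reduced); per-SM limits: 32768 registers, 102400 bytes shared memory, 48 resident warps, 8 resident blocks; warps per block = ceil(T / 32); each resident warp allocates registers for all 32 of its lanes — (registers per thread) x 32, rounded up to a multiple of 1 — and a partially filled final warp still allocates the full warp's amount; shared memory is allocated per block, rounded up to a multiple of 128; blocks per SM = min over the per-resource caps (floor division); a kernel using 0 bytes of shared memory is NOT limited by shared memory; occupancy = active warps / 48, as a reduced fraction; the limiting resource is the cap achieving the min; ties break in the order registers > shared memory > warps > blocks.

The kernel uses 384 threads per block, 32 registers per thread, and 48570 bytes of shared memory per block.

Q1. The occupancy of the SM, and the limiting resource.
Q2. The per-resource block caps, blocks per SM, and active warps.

Answer: occupancy 1/2, limited by registers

registers: 2 blocks
shared memory: 2 blocks
warps: 4 blocks
blocks: 8 blocks

Answer: 2 blocks, 24 active warps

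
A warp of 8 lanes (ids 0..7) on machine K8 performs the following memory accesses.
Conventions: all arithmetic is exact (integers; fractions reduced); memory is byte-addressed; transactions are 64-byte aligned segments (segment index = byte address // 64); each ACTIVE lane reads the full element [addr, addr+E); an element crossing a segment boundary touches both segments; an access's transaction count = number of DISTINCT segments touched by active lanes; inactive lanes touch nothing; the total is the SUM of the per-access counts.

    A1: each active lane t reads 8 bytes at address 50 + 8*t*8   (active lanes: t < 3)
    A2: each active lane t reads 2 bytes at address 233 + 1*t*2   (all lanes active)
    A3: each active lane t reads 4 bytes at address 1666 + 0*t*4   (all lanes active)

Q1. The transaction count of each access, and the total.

A1: 3 transactions
A2: 1 transaction
A3: 1 transaction

Answer: 3,1,1; total 5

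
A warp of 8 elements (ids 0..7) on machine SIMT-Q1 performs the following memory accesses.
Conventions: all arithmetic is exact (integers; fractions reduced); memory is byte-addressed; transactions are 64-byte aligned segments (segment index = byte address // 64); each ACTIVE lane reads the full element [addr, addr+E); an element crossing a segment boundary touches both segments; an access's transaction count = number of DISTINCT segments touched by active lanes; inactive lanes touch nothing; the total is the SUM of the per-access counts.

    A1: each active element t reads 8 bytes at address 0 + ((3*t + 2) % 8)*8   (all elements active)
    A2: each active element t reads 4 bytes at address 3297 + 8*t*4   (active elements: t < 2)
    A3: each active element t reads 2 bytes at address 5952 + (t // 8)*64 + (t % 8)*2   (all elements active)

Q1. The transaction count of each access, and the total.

A1: 1 transaction
A2: 2 transactions
A3: 1 transaction

Answer: 1,2,1; total 4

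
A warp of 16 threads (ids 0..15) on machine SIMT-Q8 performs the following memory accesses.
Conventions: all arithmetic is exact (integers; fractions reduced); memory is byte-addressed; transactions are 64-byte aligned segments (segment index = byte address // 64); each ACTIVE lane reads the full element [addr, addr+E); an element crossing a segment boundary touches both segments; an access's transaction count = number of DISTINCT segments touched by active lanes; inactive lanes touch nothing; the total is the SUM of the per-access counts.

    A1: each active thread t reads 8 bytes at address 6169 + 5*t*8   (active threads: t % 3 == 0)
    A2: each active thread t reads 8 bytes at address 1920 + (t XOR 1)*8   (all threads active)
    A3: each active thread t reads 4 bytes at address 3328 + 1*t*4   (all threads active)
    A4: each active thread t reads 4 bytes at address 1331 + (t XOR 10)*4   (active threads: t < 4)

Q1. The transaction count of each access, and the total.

A1: 7 transactions
A2: 2 transactions
A3: 1 transaction
A4: 1 transaction

Answer: 7,2,1,1; total 11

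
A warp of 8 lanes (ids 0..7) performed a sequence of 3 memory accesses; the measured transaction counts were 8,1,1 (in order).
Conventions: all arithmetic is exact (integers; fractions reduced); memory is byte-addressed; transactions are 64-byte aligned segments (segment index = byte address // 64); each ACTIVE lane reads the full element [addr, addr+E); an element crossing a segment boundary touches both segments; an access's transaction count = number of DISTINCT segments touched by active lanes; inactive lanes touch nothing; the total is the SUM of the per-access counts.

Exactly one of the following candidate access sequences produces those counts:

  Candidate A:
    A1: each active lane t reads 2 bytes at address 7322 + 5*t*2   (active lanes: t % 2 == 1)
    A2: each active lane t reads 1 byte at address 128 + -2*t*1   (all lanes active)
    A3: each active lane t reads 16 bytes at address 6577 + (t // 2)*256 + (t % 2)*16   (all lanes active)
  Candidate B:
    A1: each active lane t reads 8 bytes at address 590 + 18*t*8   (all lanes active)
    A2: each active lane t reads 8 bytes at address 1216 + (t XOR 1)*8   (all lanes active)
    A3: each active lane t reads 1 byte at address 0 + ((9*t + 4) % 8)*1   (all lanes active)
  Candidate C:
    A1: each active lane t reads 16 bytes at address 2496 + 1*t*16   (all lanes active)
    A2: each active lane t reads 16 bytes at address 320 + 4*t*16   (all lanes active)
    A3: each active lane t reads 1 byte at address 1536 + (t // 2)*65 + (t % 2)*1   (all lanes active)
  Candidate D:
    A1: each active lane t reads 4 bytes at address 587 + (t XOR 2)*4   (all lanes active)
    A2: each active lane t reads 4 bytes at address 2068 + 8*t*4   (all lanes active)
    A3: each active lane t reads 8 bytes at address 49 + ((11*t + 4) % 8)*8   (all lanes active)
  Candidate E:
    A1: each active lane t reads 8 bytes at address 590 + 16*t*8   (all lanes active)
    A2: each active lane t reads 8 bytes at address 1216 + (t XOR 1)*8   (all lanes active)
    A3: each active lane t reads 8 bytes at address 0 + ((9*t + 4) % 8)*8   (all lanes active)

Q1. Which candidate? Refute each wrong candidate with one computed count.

A: A1 gives 2 transactions, not 8
B: A1 gives 10 transactions, not 8
C: A1 gives 2 transactions, not 8
D: A1 gives 1 transaction, not 8
E: all counts match (8,1,1)

Answer: E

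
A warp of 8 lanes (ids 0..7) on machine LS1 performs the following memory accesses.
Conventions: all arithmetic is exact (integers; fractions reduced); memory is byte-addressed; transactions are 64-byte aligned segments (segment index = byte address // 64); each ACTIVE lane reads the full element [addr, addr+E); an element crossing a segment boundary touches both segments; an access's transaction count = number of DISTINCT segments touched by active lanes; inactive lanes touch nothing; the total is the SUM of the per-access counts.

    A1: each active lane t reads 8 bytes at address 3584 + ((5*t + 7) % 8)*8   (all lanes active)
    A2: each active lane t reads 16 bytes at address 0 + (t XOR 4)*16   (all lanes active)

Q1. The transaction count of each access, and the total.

A1: 1 transaction
A2: 2 transactions

Answer: 1,2; total 3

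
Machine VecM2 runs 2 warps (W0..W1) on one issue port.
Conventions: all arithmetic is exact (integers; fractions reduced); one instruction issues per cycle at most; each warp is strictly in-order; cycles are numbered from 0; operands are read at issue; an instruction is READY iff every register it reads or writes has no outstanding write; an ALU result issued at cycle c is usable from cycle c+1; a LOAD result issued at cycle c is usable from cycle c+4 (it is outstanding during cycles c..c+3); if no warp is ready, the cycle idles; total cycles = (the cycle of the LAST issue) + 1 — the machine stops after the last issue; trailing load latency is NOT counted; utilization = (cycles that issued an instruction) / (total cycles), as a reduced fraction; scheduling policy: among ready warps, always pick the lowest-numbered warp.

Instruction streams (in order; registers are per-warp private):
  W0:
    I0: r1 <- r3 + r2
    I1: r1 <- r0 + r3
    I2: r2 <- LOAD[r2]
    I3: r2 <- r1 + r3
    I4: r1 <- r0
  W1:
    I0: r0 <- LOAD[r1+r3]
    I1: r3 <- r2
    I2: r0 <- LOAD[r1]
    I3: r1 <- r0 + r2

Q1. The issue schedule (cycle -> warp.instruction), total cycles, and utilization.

cycle 0: W0.I0
cycle 1: W0.I1
cycle 2: W0.I2
cycle 3: W1.I0
cycle 4: W1.I1
cycle 5: idle
cycle 6: W0.I3
cycle 7: W0.I4
cycle 8: W1.I2
cycle 9: idle
cycle 10: idle
cycle 11: idle
cycle 12: W1.I3

Answer: 13 cycles, utilization 9/13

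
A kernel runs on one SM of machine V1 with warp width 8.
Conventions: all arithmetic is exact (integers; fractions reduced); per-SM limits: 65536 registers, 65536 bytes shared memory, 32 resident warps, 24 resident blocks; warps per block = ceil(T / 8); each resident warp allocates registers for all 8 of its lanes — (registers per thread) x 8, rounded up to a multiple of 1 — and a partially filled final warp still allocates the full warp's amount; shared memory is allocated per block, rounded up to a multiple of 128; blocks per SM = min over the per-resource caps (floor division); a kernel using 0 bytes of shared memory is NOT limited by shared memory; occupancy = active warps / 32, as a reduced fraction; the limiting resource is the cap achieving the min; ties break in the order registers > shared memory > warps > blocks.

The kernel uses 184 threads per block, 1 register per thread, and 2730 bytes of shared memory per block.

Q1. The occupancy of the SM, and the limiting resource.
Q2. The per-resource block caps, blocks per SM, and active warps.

Answer: occupancy 23/32, limited by warps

registers: 356 blocks
shared memory: 23 blocks
warps: 1 block
blocks: 24 blocks

Answer: 1 block, 23 active warps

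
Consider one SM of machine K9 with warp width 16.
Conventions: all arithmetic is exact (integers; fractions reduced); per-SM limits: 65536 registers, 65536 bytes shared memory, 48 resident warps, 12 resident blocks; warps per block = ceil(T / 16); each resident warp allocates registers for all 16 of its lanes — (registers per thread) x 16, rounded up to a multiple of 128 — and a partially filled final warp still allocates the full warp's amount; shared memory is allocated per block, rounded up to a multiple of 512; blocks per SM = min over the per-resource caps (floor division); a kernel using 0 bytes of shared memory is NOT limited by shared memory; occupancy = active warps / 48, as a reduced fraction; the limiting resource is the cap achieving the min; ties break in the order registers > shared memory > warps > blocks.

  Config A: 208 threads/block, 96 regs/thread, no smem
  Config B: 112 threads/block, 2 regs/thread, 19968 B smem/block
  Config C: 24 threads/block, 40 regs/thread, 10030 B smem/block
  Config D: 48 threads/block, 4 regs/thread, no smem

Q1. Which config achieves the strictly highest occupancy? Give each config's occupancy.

occupancies: A 13/16, B 7/16, C 1/4, D 3/4

Answer: A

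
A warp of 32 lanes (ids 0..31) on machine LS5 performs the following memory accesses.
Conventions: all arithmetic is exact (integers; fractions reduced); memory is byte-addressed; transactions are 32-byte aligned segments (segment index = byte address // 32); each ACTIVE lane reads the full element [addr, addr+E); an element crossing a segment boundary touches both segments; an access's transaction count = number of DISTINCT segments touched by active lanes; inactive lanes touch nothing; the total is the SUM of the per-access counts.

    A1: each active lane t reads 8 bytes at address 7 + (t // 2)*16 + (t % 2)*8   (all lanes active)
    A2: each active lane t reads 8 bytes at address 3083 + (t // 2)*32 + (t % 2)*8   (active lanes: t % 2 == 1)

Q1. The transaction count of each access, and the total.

A1: 9 transactions
A2: 16 transactions

Answer: 9,16; total 25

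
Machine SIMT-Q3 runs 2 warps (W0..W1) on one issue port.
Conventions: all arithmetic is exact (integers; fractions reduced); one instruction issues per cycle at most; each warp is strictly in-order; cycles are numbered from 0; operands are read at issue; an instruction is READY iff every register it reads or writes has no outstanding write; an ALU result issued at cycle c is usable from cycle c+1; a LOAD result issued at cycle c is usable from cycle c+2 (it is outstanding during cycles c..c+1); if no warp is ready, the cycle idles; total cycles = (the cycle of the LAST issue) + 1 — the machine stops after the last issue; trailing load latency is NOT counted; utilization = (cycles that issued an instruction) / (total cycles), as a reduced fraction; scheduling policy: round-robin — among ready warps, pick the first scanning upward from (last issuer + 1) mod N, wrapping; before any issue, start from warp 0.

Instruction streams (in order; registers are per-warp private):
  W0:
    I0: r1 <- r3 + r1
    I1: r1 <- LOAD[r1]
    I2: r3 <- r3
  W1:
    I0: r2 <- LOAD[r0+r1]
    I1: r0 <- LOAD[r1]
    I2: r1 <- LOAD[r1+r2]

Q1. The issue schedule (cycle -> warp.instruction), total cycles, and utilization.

cycle 0: W0.I0
cycle 1: W1.I0
cycle 2: W0.I1
cycle 3: W1.I1
cycle 4: W0.I2
cycle 5: W1.I2

Answer: 6 cycles, utilization 1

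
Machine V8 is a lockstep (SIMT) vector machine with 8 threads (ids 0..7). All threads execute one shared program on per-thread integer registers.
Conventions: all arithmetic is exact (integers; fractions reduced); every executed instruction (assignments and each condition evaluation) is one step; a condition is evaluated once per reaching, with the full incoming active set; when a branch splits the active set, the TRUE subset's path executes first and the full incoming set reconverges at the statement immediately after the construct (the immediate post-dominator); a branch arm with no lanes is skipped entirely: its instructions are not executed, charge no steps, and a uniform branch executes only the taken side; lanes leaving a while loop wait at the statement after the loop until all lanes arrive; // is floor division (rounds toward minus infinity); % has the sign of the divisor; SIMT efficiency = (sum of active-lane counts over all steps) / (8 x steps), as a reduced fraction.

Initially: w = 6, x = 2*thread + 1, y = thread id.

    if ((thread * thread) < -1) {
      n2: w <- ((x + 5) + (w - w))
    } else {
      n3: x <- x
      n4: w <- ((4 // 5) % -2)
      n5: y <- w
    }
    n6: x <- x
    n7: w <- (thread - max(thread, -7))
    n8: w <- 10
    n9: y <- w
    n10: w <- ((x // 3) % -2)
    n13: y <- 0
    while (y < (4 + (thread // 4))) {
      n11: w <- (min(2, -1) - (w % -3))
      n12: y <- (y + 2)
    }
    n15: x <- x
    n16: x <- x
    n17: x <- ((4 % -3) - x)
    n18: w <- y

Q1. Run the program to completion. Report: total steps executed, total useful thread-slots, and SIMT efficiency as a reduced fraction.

Answer: 24 steps, 180 useful, 15/16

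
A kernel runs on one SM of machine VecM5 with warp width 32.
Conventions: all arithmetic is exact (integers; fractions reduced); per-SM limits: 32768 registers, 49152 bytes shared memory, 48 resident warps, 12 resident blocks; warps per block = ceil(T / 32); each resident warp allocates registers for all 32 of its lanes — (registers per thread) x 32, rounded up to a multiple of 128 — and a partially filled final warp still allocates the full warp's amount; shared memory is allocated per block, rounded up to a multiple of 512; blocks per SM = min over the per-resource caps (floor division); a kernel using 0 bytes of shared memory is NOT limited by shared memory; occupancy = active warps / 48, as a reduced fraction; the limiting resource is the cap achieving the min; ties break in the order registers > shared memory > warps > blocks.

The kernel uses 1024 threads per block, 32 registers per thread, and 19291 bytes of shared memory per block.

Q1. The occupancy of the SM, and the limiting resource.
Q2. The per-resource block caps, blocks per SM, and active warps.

Answer: occupancy 2/3, limited by registers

registers: 1 block
shared memory: 2 blocks
warps: 1 block
blocks: 12 blocks

Answer: 1 block, 32 active warps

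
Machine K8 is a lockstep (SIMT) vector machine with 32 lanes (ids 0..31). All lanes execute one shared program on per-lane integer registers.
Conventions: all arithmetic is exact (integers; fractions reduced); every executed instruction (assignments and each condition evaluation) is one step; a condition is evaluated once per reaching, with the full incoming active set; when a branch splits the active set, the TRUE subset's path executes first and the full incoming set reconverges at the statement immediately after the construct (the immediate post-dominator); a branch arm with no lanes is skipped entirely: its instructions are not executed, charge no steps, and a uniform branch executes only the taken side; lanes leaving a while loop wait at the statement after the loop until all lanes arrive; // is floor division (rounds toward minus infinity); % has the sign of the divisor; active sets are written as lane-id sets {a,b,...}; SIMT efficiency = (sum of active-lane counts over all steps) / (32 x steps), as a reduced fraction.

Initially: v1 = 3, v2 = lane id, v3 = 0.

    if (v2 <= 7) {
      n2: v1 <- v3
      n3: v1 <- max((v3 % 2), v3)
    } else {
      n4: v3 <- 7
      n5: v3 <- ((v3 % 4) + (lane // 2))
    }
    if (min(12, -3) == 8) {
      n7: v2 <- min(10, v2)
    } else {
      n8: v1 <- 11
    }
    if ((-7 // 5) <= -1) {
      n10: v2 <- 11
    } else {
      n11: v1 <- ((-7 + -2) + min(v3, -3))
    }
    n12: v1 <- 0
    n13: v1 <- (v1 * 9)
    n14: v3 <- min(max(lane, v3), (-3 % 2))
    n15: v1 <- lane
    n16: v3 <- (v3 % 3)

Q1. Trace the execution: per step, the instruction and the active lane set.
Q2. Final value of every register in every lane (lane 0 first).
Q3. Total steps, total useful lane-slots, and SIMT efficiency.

step 0: eval (v2 <= 7)               {0,1,2,3,4,5,6,7,8,9,10,11,12,13,14,15,16,17,18,19,20,21,22,23,24,25,26,27,28,29,30,31}
step 1: v1 <- v3                     {0,1,2,3,4,5,6,7}
step 2: v1 <- max((v3 % 2), v3)      {0,1,2,3,4,5,6,7}
step 3: v3 <- 7                      {8,9,10,11,12,13,14,15,16,17,18,19,20,21,22,23,24,25,26,27,28,29,30,31}
step 4: v3 <- ((v3 % 4) + (lane // 2)) {8,9,10,11,12,13,14,15,16,17,18,19,20,21,22,23,24,25,26,27,28,29,30,31}
step 5: eval (min(12, -3) == 8)      {0,1,2,3,4,5,6,7,8,9,10,11,12,13,14,15,16,17,18,19,20,21,22,23,24,25,26,27,28,29,30,31}
step 6: v1 <- 11                     {0,1,2,3,4,5,6,7,8,9,10,11,12,13,14,15,16,17,18,19,20,21,22,23,24,25,26,27,28,29,30,31}
step 7: eval ((-7 // 5) <= -1)       {0,1,2,3,4,5,6,7,8,9,10,11,12,13,14,15,16,17,18,19,20,21,22,23,24,25,26,27,28,29,30,31}
step 8: v2 <- 11                     {0,1,2,3,4,5,6,7,8,9,10,11,12,13,14,15,16,17,18,19,20,21,22,23,24,25,26,27,28,29,30,31}
step 9: v1 <- 0                      {0,1,2,3,4,5,6,7,8,9,10,11,12,13,14,15,16,17,18,19,20,21,22,23,24,25,26,27,28,29,30,31}
step 10: v1 <- (v1 * 9)               {0,1,2,3,4,5,6,7,8,9,10,11,12,13,14,15,16,17,18,19,20,21,22,23,24,25,26,27,28,29,30,31}
step 11: v3 <- min(max(lane, v3), (-3 % 2)) {0,1,2,3,4,5,6,7,8,9,10,11,12,13,14,15,16,17,18,19,20,21,22,23,24,25,26,27,28,29,30,31}
step 12: v1 <- lane                   {0,1,2,3,4,5,6,7,8,9,10,11,12,13,14,15,16,17,18,19,20,21,22,23,24,25,26,27,28,29,30,31}
step 13: v3 <- (v3 % 3)               {0,1,2,3,4,5,6,7,8,9,10,11,12,13,14,15,16,17,18,19,20,21,22,23,24,25,26,27,28,29,30,31}

Answer: 14 steps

v1: 0,1,2,3,4,5,6,7,8,9,10,11,12,13,14,15,16,17,18,19,20,21,22,23,24,25,26,27,28,29,30,31
v2: 11,11,11,11,11,11,11,11,11,11,11,11,11,11,11,11,11,11,11,11,11,11,11,11,11,11,11,11,11,11,11,11
v3: 0,1,1,1,1,1,1,1,1,1,1,1,1,1,1,1,1,1,1,1,1,1,1,1,1,1,1,1,1,1,1,1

steps = 14; useful = 384; efficiency = 384/448 = 6/7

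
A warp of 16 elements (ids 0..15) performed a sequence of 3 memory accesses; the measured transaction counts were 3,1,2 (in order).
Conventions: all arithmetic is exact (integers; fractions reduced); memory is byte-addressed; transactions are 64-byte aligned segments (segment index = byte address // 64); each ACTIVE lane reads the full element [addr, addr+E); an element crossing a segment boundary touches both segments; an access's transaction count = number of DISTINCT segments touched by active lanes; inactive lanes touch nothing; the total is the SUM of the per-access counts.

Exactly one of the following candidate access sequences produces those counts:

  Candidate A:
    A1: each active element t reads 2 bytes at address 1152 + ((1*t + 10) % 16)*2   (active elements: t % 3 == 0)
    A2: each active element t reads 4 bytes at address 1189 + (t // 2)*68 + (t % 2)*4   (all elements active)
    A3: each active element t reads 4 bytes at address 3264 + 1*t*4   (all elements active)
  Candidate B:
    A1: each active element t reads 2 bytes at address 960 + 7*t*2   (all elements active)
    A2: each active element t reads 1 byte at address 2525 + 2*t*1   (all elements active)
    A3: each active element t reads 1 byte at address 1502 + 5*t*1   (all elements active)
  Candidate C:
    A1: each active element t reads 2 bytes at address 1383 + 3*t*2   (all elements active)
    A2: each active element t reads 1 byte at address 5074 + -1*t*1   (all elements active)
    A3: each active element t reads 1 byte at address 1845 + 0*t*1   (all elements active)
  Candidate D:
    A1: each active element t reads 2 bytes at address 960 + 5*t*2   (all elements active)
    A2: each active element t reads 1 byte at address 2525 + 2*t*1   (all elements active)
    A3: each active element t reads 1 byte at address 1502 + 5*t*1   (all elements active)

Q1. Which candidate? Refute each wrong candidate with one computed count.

A: A1 gives 1 transaction, not 3
B: A1 gives 4 transactions, not 3
C: A3 gives 1 transaction, not 2
D: all counts match (3,1,2)

Answer: D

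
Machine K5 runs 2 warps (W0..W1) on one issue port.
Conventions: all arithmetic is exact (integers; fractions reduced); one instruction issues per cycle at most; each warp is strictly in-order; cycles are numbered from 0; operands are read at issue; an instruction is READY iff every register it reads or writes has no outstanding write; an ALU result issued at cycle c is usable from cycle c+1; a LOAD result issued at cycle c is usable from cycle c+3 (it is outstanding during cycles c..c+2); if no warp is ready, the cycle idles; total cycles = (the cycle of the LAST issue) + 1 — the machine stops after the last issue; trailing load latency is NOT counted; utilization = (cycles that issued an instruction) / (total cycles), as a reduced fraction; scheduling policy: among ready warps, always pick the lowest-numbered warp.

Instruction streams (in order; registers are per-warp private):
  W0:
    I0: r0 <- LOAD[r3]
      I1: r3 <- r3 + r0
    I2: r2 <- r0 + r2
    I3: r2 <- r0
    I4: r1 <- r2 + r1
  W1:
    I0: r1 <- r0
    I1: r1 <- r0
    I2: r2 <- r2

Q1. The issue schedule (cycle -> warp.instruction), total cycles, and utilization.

cycle 0: W0.I0
cycle 1: W1.I0
cycle 2: W1.I1
cycle 3: W0.I1
cycle 4: W0.I2
cycle 5: W0.I3
cycle 6: W0.I4
cycle 7: W1.I2

Answer: 8 cycles, utilization 1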